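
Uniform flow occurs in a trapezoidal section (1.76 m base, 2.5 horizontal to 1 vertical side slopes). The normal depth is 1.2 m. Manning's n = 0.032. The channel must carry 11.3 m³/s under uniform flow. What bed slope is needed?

With bottom width b = 1.76 m and side slope z = 2.5: A = (b + zy)y = (1.76 + 2.5×1.2)×1.2 = 5.712 m²; P = b + 2y√(1+z²) = 1.76 + 2×1.2×2.693 = 8.222 m.
Hydraulic radius R = A/P = 5.712/8.222 = 0.6947 m.
From Manning's equation, S = [nQ / (1 A R^(2/3))]² = [0.032 × 11.3 / (1 × 5.712 × 0.6947^(2/3))]² = 0.00651.

S = 0.00651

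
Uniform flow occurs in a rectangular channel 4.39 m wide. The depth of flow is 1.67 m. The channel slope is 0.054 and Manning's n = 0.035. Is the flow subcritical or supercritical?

Flow area A = b·y = 4.39 × 1.67 = 7.331 m². Wetted perimeter P = b + 2y = 4.39 + 2×1.67 = 7.73 m.
Hydraulic radius R = A/P = 7.331/7.73 = 0.9484 m.
V = (1/n) R^(2/3) √S = (1/0.035) × 0.9484^(2/3) × √0.054 = 6.409 m/s. Hydraulic depth D_h = A/T = 7.331/4.39 = 1.67 m.
Froude number Fr = V/√(g·D_h) = 6.409/√(9.81×1.67) = 1.58, which is greater than 1, so the flow is supercritical.

supercritical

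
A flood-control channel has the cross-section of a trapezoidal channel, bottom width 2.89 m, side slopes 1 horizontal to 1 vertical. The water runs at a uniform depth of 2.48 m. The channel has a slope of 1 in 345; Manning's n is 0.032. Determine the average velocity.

V = 2.05 m/s

With bottom width b = 2.89 m and side slope z = 1: A = (b + zy)y = (2.89 + 1×2.48)×2.48 = 13.32 m²; P = b + 2y√(1+z²) = 2.89 + 2×2.48×1.414 = 9.904 m.
Hydraulic radius R = A/P = 13.32/9.904 = 1.345 m.
From Manning's equation, V = (1/n) R^(2/3) S^(1/2) = (1/0.032) × 1.345^(2/3) × 0.002899^(1/2) = 2.05 m/s.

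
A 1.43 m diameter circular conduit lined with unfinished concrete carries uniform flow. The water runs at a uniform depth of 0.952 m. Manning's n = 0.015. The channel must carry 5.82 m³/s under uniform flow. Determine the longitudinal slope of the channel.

For a circular section of diameter D = 1.43 m at depth y = 0.952 m, the central angle is θ = 2 arccos(1 − 2y/D) = 3.817 rad. Then A = (D²/8)(θ − sin θ) = 1.136 m² and P = Dθ/2 = 2.729 m.
Hydraulic radius R = A/P = 1.136/2.729 = 0.4161 m.
From Manning's equation, S = [nQ / (1 A R^(2/3))]² = [0.015 × 5.82 / (1 × 1.136 × 0.4161^(2/3))]² = 0.019.

S = 0.019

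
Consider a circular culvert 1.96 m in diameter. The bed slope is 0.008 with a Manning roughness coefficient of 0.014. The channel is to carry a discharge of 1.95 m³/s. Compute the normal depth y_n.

y_n = 0.535 m

Manning's equation rearranged: A R^(2/3) = nQ / (1·√S) = 0.014 × 1.95 / (√0.008) = 0.3052.
Trying y = 0.628 m: A R^(2/3) = 0.4169 — too large.
Trying y = 0.467 m: A R^(2/3) = 0.2335 — too small.
Trying y = 0.535 m: A R^(2/3) = 0.3055 — matches.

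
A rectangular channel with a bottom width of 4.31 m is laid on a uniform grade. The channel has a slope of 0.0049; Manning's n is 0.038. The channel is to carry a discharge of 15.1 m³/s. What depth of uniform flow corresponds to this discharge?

Manning's equation rearranged: A R^(2/3) = nQ / (1·√S) = 0.038 × 15.1 / (√0.0049) = 8.197.
Trying y = 1.66 m: A R^(2/3) = 6.854 — low.
Trying y = 2.06 m: A R^(2/3) = 9.191 — high.
Trying y = 1.89 m: A R^(2/3) = 8.183 — ≈ 8.197.

y_n = 1.89 m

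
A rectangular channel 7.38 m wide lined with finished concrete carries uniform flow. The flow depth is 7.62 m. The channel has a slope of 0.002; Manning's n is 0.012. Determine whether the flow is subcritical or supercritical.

subcritical

Flow area A = b·y = 7.38 × 7.62 = 56.24 m². Wetted perimeter P = b + 2y = 7.38 + 2×7.62 = 22.62 m.
Hydraulic radius R = A/P = 56.24/22.62 = 2.486 m.
V = (1/n) R^(2/3) √S = (1/0.012) × 2.486^(2/3) × √0.002 = 6.839 m/s. Hydraulic depth D_h = A/T = 56.24/7.38 = 7.62 m.
Froude number Fr = V/√(g·D_h) = 6.839/√(9.81×7.62) = 0.791, which is less than 1, so the flow is subcritical.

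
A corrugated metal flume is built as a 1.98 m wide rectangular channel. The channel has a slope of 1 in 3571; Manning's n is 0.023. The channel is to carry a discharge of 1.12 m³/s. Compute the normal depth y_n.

Manning's equation rearranged: A R^(2/3) = nQ / (1·√S) = 0.023 × 1.12 / (√0.00028) = 1.539.
Trying y = 1.01 m: A R^(2/3) = 1.26 — too small.
Trying y = 1.18 m: A R^(2/3) = 1.546 — close enough.

y_n = 1.18 m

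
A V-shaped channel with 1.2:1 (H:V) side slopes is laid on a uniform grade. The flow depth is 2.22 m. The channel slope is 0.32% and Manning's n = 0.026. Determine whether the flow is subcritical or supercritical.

For a triangular section with side slope z = 1.2: A = zy² = 1.2×2.22² = 5.914 m²; P = 2y√(1+z²) = 2×2.22×1.562 = 6.936 m.
Hydraulic radius R = A/P = 5.914/6.936 = 0.8527 m.
V = (1/n) R^(2/3) √S = (1/0.026) × 0.8527^(2/3) × √0.0032 = 1.956 m/s. Hydraulic depth D_h = A/T = 5.914/5.328 = 1.11 m.
Froude number Fr = V/√(g·D_h) = 1.956/√(9.81×1.11) = 0.593, which is less than 1, so the flow is subcritical.

subcritical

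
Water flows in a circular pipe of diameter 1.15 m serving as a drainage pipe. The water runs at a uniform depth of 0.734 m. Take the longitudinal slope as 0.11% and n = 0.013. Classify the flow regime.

subcritical

For a circular section of diameter D = 1.15 m at depth y = 0.734 m, the central angle is θ = 2 arccos(1 − 2y/D) = 3.702 rad. Then A = (D²/8)(θ − sin θ) = 0.6998 m² and P = Dθ/2 = 2.129 m.
Hydraulic radius R = A/P = 0.6998/2.129 = 0.3288 m.
V = (1/n) R^(2/3) √S = (1/0.013) × 0.3288^(2/3) × √0.0011 = 1.215 m/s. Hydraulic depth D_h = A/T = 0.6998/1.105 = 0.6332 m.
Froude number Fr = V/√(g·D_h) = 1.215/√(9.81×0.6332) = 0.488, which is less than 1, so the flow is subcritical.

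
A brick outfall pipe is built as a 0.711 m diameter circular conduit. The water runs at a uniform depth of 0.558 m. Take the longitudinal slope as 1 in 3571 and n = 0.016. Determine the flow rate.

For a circular section of diameter D = 0.711 m at depth y = 0.558 m, the central angle is θ = 2 arccos(1 − 2y/D) = 4.354 rad. Then A = (D²/8)(θ − sin θ) = 0.3343 m² and P = Dθ/2 = 1.548 m.
Hydraulic radius R = A/P = 0.3343/1.548 = 0.216 m.
Manning's equation: Q = (1/n) A R^(2/3) S^(1/2) = (1/0.016) × 0.3343 × 0.216^(2/3) × 0.00028^(1/2) = 0.126 m³/s.

Q = 0.126 m³/s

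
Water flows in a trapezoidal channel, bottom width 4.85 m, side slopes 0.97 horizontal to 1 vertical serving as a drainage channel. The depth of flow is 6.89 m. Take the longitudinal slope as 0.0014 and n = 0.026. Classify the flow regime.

subcritical

With bottom width b = 4.85 m and side slope z = 0.97: A = (b + zy)y = (4.85 + 0.97×6.89)×6.89 = 79.46 m²; P = b + 2y√(1+z²) = 4.85 + 2×6.89×1.393 = 24.05 m.
Hydraulic radius R = A/P = 79.46/24.05 = 3.304 m.
V = (1/n) R^(2/3) √S = (1/0.026) × 3.304^(2/3) × √0.0014 = 3.193 m/s. Hydraulic depth D_h = A/T = 79.46/18.22 = 4.362 m.
Froude number Fr = V/√(g·D_h) = 3.193/√(9.81×4.362) = 0.488, which is less than 1, so the flow is subcritical.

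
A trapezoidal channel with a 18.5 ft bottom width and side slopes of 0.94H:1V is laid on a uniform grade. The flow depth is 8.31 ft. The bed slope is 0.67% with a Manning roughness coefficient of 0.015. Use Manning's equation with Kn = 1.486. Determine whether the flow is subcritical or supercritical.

supercritical

With bottom width b = 18.5 ft and side slope z = 0.94: A = (b + zy)y = (18.5 + 0.94×8.31)×8.31 = 218.6 ft²; P = b + 2y√(1+z²) = 18.5 + 2×8.31×1.372 = 41.31 ft.
Hydraulic radius R = A/P = 218.6/41.31 = 5.293 ft.
V = (1.486/n) R^(2/3) √S = (1.486/0.015) × 5.293^(2/3) × √0.0067 = 24.63 ft/s. Hydraulic depth D_h = A/T = 218.6/34.12 = 6.408 ft.
Froude number Fr = V/√(g·D_h) = 24.63/√(32.2×6.408) = 1.71, which is greater than 1, so the flow is supercritical.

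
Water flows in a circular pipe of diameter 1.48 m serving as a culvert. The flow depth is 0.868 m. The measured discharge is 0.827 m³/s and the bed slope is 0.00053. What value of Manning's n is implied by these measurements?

For a circular section of diameter D = 1.48 m at depth y = 0.868 m, the central angle is θ = 2 arccos(1 − 2y/D) = 3.489 rad. Then A = (D²/8)(θ − sin θ) = 1.049 m² and P = Dθ/2 = 2.582 m.
Hydraulic radius R = A/P = 1.049/2.582 = 0.4061 m.
Rearranging Manning's equation: n = (1/Q) A R^(2/3) S^(1/2) = (1/0.827) × 1.049 × 0.4061^(2/3) × √0.00053 = 0.016.

n = 0.016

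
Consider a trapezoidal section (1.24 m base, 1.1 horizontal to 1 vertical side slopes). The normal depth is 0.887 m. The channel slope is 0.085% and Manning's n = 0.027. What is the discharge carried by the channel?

With bottom width b = 1.24 m and side slope z = 1.1: A = (b + zy)y = (1.24 + 1.1×0.887)×0.887 = 1.965 m²; P = b + 2y√(1+z²) = 1.24 + 2×0.887×1.487 = 3.877 m.
Hydraulic radius R = A/P = 1.965/3.877 = 0.5069 m.
Manning's equation: Q = (1/n) A R^(2/3) S^(1/2) = (1/0.027) × 1.965 × 0.5069^(2/3) × 0.00085^(1/2) = 1.35 m³/s.

Q = 1.35 m³/s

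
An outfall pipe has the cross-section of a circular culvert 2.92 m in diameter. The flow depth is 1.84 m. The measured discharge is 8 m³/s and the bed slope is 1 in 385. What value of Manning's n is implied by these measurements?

For a circular section of diameter D = 2.92 m at depth y = 1.84 m, the central angle is θ = 2 arccos(1 − 2y/D) = 3.668 rad. Then A = (D²/8)(θ − sin θ) = 4.445 m² and P = Dθ/2 = 5.356 m.
Hydraulic radius R = A/P = 4.445/5.356 = 0.83 m.
Rearranging Manning's equation: n = (1/Q) A R^(2/3) S^(1/2) = (1/8) × 4.445 × 0.83^(2/3) × √0.002597 = 0.025.

n = 0.025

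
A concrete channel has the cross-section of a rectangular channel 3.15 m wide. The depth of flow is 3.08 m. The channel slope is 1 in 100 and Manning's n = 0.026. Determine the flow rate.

Flow area A = b·y = 3.15 × 3.08 = 9.702 m². Wetted perimeter P = b + 2y = 3.15 + 2×3.08 = 9.31 m.
Hydraulic radius R = A/P = 9.702/9.31 = 1.042 m.
Manning's equation: Q = (1/n) A R^(2/3) S^(1/2) = (1/0.026) × 9.702 × 1.042^(2/3) × 0.01^(1/2) = 38.4 m³/s.

Q = 38.4 m³/s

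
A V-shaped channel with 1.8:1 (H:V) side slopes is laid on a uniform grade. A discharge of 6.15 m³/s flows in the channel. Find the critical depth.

At critical depth, Q² T / (g A³) = 1, i.e. A³/T = Q²/g = 6.15²/9.81 = 3.856.
At y = 1.41 m: A³/T = 9.028 — too large.
At y = 0.871 m: A³/T = 0.8121 — too small.
At y = 1.19 m: A³/T = 3.866 — matches.

y_c = 1.19 m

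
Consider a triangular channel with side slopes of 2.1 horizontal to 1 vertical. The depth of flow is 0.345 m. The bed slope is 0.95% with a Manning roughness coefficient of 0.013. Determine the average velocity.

V = 2.17 m/s

For a triangular section with side slope z = 2.1: A = zy² = 2.1×0.345² = 0.25 m²; P = 2y√(1+z²) = 2×0.345×2.326 = 1.605 m.
Hydraulic radius R = A/P = 0.25/1.605 = 0.1557 m.
From Manning's equation, V = (1/n) R^(2/3) S^(1/2) = (1/0.013) × 0.1557^(2/3) × 0.0095^(1/2) = 2.17 m/s.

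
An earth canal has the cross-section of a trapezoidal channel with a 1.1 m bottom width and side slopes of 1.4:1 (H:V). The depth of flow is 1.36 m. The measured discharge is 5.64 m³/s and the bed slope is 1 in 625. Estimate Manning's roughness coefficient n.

With bottom width b = 1.1 m and side slope z = 1.4: A = (b + zy)y = (1.1 + 1.4×1.36)×1.36 = 4.085 m²; P = b + 2y√(1+z²) = 1.1 + 2×1.36×1.72 = 5.78 m.
Hydraulic radius R = A/P = 4.085/5.78 = 0.7069 m.
Rearranging Manning's equation: n = (1/Q) A R^(2/3) S^(1/2) = (1/5.64) × 4.085 × 0.7069^(2/3) × √0.0016 = 0.023.

n = 0.023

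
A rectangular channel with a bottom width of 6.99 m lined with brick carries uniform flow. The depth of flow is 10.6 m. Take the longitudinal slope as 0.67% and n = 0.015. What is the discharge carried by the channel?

Q = 770 m³/s

Flow area A = b·y = 6.99 × 10.6 = 74.09 m². Wetted perimeter P = b + 2y = 6.99 + 2×10.6 = 28.19 m.
Hydraulic radius R = A/P = 74.09/28.19 = 2.628 m.
Manning's equation: Q = (1/n) A R^(2/3) S^(1/2) = (1/0.015) × 74.09 × 2.628^(2/3) × 0.0067^(1/2) = 770 m³/s.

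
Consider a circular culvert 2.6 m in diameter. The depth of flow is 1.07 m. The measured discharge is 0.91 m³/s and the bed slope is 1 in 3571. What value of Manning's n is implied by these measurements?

For a circular section of diameter D = 2.6 m at depth y = 1.07 m, the central angle is θ = 2 arccos(1 − 2y/D) = 2.786 rad. Then A = (D²/8)(θ − sin θ) = 2.06 m² and P = Dθ/2 = 3.622 m.
Hydraulic radius R = A/P = 2.06/3.622 = 0.5687 m.
Rearranging Manning's equation: n = (1/Q) A R^(2/3) S^(1/2) = (1/0.91) × 2.06 × 0.5687^(2/3) × √0.00028 = 0.026.

n = 0.026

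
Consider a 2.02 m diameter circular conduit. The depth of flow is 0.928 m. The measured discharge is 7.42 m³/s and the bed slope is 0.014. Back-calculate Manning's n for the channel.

n = 0.014

For a circular section of diameter D = 2.02 m at depth y = 0.928 m, the central angle is θ = 2 arccos(1 − 2y/D) = 2.979 rad. Then A = (D²/8)(θ − sin θ) = 1.437 m² and P = Dθ/2 = 3.009 m.
Hydraulic radius R = A/P = 1.437/3.009 = 0.4776 m.
Rearranging Manning's equation: n = (1/Q) A R^(2/3) S^(1/2) = (1/7.42) × 1.437 × 0.4776^(2/3) × √0.014 = 0.014.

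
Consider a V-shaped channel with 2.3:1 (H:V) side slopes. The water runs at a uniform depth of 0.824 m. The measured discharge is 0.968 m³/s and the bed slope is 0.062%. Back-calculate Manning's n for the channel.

For a triangular section with side slope z = 2.3: A = zy² = 2.3×0.824² = 1.562 m²; P = 2y√(1+z²) = 2×0.824×2.508 = 4.133 m.
Hydraulic radius R = A/P = 1.562/4.133 = 0.3778 m.
Rearranging Manning's equation: n = (1/Q) A R^(2/3) S^(1/2) = (1/0.968) × 1.562 × 0.3778^(2/3) × √0.00062 = 0.021.

n = 0.021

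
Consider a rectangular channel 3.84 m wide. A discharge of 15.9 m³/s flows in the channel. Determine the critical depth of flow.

y_c = 1.2 m

For a rectangular channel, critical depth y_c = (q²/g)^(1/3) where q = Q/b = 15.9/3.84 = 4.141 m²/s.
So y_c = (4.141²/9.81)^(1/3) = 1.2 m.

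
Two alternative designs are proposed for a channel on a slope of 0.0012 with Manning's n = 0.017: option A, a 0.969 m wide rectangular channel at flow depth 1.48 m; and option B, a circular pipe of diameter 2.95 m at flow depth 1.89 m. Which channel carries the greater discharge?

Channel A: Flow area A = b·y = 0.969 × 1.48 = 1.434 m². Wetted perimeter P = b + 2y = 0.969 + 2×1.48 = 3.929 m. Hydraulic radius R = A/P = 1.434/3.929 = 0.365 m. Q_A = (1/0.017)·1.434·0.365^(2/3)·√0.0012 = 1.493 m³/s.
Channel B: For a circular section of diameter D = 2.95 m at depth y = 1.89 m, the central angle is θ = 2 arccos(1 − 2y/D) = 3.712 rad. Then A = (D²/8)(θ − sin θ) = 4.625 m² and P = Dθ/2 = 5.475 m. Hydraulic radius R = A/P = 4.625/5.475 = 0.8448 m. Q_B = (1/0.017)·4.625·0.8448^(2/3)·√0.0012 = 8.423 m³/s.
Q_A = 1.493 m³/s vs Q_B = 8.423 m³/s, so channel B carries more.

channel B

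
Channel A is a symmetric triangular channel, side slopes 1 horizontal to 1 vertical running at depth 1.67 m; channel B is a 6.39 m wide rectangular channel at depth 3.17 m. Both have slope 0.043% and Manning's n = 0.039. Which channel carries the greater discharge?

Channel A: For a triangular section with side slope z = 1: A = zy² = 1×1.67² = 2.789 m²; P = 2y√(1+z²) = 2×1.67×1.414 = 4.723 m. Hydraulic radius R = A/P = 2.789/4.723 = 0.5904 m. Q_A = (1/0.039)·2.789·0.5904^(2/3)·√0.00043 = 1.044 m³/s.
Channel B: Flow area A = b·y = 6.39 × 3.17 = 20.26 m². Wetted perimeter P = b + 2y = 6.39 + 2×3.17 = 12.73 m. Hydraulic radius R = A/P = 20.26/12.73 = 1.591 m. Q_B = (1/0.039)·20.26·1.591^(2/3)·√0.00043 = 14.68 m³/s.
Q_A = 1.044 m³/s vs Q_B = 14.68 m³/s, so channel B carries more.

channel B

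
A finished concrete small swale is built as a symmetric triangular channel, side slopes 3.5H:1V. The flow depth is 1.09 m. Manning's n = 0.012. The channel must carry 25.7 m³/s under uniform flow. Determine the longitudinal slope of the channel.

For a triangular section with side slope z = 3.5: A = zy² = 3.5×1.09² = 4.158 m²; P = 2y√(1+z²) = 2×1.09×3.64 = 7.935 m.
Hydraulic radius R = A/P = 4.158/7.935 = 0.524 m.
From Manning's equation, S = [nQ / (1 A R^(2/3))]² = [0.012 × 25.7 / (1 × 4.158 × 0.524^(2/3))]² = 0.013.

S = 0.013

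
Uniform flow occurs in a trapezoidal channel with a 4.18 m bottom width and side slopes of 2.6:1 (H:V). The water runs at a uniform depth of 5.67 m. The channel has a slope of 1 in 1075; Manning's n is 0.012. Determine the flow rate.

With bottom width b = 4.18 m and side slope z = 2.6: A = (b + zy)y = (4.18 + 2.6×5.67)×5.67 = 107.3 m²; P = b + 2y√(1+z²) = 4.18 + 2×5.67×2.786 = 35.77 m.
Hydraulic radius R = A/P = 107.3/35.77 = 2.999 m.
Manning's equation: Q = (1/n) A R^(2/3) S^(1/2) = (1/0.012) × 107.3 × 2.999^(2/3) × 0.0009302^(1/2) = 567 m³/s.

Q = 567 m³/s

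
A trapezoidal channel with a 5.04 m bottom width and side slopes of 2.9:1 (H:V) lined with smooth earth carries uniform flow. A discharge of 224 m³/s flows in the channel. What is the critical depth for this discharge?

At critical depth, Q² T / (g A³) = 1, i.e. A³/T = Q²/g = 224²/9.81 = 5115.
Trying y = 2.37 m: A³/T = 1198 — short.
Trying y = 3.66 m: A³/T = 7160 — over.
Trying y = 3.38 m: A³/T = 5123 — close enough.

y_c = 3.38 m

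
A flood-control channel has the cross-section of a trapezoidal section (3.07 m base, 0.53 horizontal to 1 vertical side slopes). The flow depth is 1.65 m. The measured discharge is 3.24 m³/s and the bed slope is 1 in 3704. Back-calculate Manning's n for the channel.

n = 0.032

With bottom width b = 3.07 m and side slope z = 0.53: A = (b + zy)y = (3.07 + 0.53×1.65)×1.65 = 6.508 m²; P = b + 2y√(1+z²) = 3.07 + 2×1.65×1.132 = 6.805 m.
Hydraulic radius R = A/P = 6.508/6.805 = 0.9564 m.
Rearranging Manning's equation: n = (1/Q) A R^(2/3) S^(1/2) = (1/3.24) × 6.508 × 0.9564^(2/3) × √0.00027 = 0.032.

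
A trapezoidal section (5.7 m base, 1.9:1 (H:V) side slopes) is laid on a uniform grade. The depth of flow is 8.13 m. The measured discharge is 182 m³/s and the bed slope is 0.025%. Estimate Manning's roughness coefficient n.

n = 0.0391

With bottom width b = 5.7 m and side slope z = 1.9: A = (b + zy)y = (5.7 + 1.9×8.13)×8.13 = 171.9 m²; P = b + 2y√(1+z²) = 5.7 + 2×8.13×2.147 = 40.61 m.
Hydraulic radius R = A/P = 171.9/40.61 = 4.233 m.
Rearranging Manning's equation: n = (1/Q) A R^(2/3) S^(1/2) = (1/182) × 171.9 × 4.233^(2/3) × √0.00025 = 0.0391.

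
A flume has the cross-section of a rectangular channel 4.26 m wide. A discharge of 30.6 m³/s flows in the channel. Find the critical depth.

y_c = 1.74 m

For a rectangular channel, critical depth y_c = (q²/g)^(1/3) where q = Q/b = 30.6/4.26 = 7.183 m²/s.
So y_c = (7.183²/9.81)^(1/3) = 1.74 m.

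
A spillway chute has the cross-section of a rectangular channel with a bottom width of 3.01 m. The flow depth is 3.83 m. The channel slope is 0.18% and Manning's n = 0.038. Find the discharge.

Q = 13.6 m³/s

Flow area A = b·y = 3.01 × 3.83 = 11.53 m². Wetted perimeter P = b + 2y = 3.01 + 2×3.83 = 10.67 m.
Hydraulic radius R = A/P = 11.53/10.67 = 1.08 m.
Manning's equation: Q = (1/n) A R^(2/3) S^(1/2) = (1/0.038) × 11.53 × 1.08^(2/3) × 0.0018^(1/2) = 13.6 m³/s.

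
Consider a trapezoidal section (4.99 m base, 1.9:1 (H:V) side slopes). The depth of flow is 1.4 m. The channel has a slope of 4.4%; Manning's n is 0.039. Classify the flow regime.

With bottom width b = 4.99 m and side slope z = 1.9: A = (b + zy)y = (4.99 + 1.9×1.4)×1.4 = 10.71 m²; P = b + 2y√(1+z²) = 4.99 + 2×1.4×2.147 = 11 m.
Hydraulic radius R = A/P = 10.71/11 = 0.9735 m.
V = (1/n) R^(2/3) √S = (1/0.039) × 0.9735^(2/3) × √0.044 = 5.283 m/s. Hydraulic depth D_h = A/T = 10.71/10.31 = 1.039 m.
Froude number Fr = V/√(g·D_h) = 5.283/√(9.81×1.039) = 1.65, which is greater than 1, so the flow is supercritical.

supercritical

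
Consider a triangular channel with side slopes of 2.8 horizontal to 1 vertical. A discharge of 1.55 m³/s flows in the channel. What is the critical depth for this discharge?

y_c = 0.574 m

At critical depth, Q² T / (g A³) = 1, i.e. A³/T = Q²/g = 1.55²/9.81 = 0.2449.
At y = 0.472 m: A³/T = 0.09183 — short.
At y = 0.656 m: A³/T = 0.4762 — over.
At y = 0.574 m: A³/T = 0.2443 — close enough.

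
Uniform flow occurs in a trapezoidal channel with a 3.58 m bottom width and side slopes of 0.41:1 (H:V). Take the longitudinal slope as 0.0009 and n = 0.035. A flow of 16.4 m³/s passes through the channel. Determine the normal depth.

y_n = 3.08 m

Manning's equation rearranged: A R^(2/3) = nQ / (1·√S) = 0.035 × 16.4 / (√0.0009) = 19.13.
Trying y = 3.48 m: A R^(2/3) = 23.53 — over.
Trying y = 3.08 m: A R^(2/3) = 19.17 — ≈ 19.13.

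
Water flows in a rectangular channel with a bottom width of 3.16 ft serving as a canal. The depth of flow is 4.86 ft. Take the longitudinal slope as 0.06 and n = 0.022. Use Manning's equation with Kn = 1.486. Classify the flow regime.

Flow area A = b·y = 3.16 × 4.86 = 15.36 ft². Wetted perimeter P = b + 2y = 3.16 + 2×4.86 = 12.88 ft.
Hydraulic radius R = A/P = 15.36/12.88 = 1.192 ft.
V = (1.486/n) R^(2/3) √S = (1.486/0.022) × 1.192^(2/3) × √0.06 = 18.6 ft/s. Hydraulic depth D_h = A/T = 15.36/3.16 = 4.86 ft.
Froude number Fr = V/√(g·D_h) = 18.6/√(32.2×4.86) = 1.49, which is greater than 1, so the flow is supercritical.

supercritical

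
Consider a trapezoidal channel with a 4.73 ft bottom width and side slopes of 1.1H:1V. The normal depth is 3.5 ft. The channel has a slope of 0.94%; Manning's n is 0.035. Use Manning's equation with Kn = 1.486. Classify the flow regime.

subcritical

With bottom width b = 4.73 ft and side slope z = 1.1: A = (b + zy)y = (4.73 + 1.1×3.5)×3.5 = 30.03 ft²; P = b + 2y√(1+z²) = 4.73 + 2×3.5×1.487 = 15.14 ft.
Hydraulic radius R = A/P = 30.03/15.14 = 1.984 ft.
V = (1.486/n) R^(2/3) √S = (1.486/0.035) × 1.984^(2/3) × √0.0094 = 6.499 ft/s. Hydraulic depth D_h = A/T = 30.03/12.43 = 2.416 ft.
Froude number Fr = V/√(g·D_h) = 6.499/√(32.2×2.416) = 0.737, which is less than 1, so the flow is subcritical.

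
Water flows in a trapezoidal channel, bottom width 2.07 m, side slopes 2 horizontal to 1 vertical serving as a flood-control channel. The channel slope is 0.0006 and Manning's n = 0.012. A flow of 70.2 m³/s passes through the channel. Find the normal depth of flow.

y_n = 3.07 m

Manning's equation rearranged: A R^(2/3) = nQ / (1·√S) = 0.012 × 70.2 / (√0.0006) = 34.39.
Try y = 3.64 m: A R^(2/3) = 51.38 — high.
Try y = 3.07 m: A R^(2/3) = 34.41 — close enough.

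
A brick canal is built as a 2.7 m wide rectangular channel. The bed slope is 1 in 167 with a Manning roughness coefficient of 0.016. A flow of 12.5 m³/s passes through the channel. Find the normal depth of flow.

Manning's equation rearranged: A R^(2/3) = nQ / (1·√S) = 0.016 × 12.5 / (√0.005988) = 2.585.
Trying y = 1.61 m: A R^(2/3) = 3.538 — over.
Trying y = 1.27 m: A R^(2/3) = 2.585 — matches.

y_n = 1.27 m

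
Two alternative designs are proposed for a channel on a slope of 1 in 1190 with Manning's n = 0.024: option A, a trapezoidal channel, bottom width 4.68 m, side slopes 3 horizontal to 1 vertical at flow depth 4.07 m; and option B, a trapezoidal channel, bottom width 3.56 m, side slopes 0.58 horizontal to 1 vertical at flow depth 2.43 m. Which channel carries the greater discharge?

Channel A: With bottom width b = 4.68 m and side slope z = 3: A = (b + zy)y = (4.68 + 3×4.07)×4.07 = 68.74 m²; P = b + 2y√(1+z²) = 4.68 + 2×4.07×3.162 = 30.42 m. Hydraulic radius R = A/P = 68.74/30.42 = 2.26 m. Q_A = (1/0.024)·68.74·2.26^(2/3)·√0.0008403 = 143 m³/s.
Channel B: With bottom width b = 3.56 m and side slope z = 0.58: A = (b + zy)y = (3.56 + 0.58×2.43)×2.43 = 12.08 m²; P = b + 2y√(1+z²) = 3.56 + 2×2.43×1.156 = 9.178 m. Hydraulic radius R = A/P = 12.08/9.178 = 1.316 m. Q_B = (1/0.024)·12.08·1.316^(2/3)·√0.0008403 = 17.51 m³/s.
Q_A = 143 m³/s vs Q_B = 17.51 m³/s, so channel A carries more.

channel A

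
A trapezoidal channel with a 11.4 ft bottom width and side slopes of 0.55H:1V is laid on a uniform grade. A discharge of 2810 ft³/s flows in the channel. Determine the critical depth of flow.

y_c = 10.4 ft

At critical depth, Q² T / (g A³) = 1, i.e. A³/T = Q²/g = 2810²/32.2 = 245200.
Try y = 8.79 ft: A³/T = 137900 — short.
Try y = 11.5 ft: A³/T = 352200 — over.
Try y = 10.4 ft: A³/T = 247100 — ≈ 245200.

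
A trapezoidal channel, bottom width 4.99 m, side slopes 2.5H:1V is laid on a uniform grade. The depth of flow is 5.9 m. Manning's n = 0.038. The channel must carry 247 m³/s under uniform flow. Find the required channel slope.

With bottom width b = 4.99 m and side slope z = 2.5: A = (b + zy)y = (4.99 + 2.5×5.9)×5.9 = 116.5 m²; P = b + 2y√(1+z²) = 4.99 + 2×5.9×2.693 = 36.76 m.
Hydraulic radius R = A/P = 116.5/36.76 = 3.168 m.
From Manning's equation, S = [nQ / (1 A R^(2/3))]² = [0.038 × 247 / (1 × 116.5 × 3.168^(2/3))]² = 0.0014.

S = 0.0014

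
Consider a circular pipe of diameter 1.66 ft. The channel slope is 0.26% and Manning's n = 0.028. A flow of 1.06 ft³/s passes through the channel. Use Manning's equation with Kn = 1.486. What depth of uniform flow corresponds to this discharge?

y_n = 0.651 ft

Manning's equation rearranged: A R^(2/3) = nQ / (1.486·√S) = 0.028 × 1.06 / (1.486 × √0.0026) = 0.3917.
Try y = 0.779 ft: A R^(2/3) = 0.5399 — too large.
Try y = 0.651 ft: A R^(2/3) = 0.3913 — close enough.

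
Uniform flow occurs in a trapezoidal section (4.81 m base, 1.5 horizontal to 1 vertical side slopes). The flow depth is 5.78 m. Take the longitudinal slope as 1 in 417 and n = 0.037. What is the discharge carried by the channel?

Q = 216 m³/s

With bottom width b = 4.81 m and side slope z = 1.5: A = (b + zy)y = (4.81 + 1.5×5.78)×5.78 = 77.91 m²; P = b + 2y√(1+z²) = 4.81 + 2×5.78×1.803 = 25.65 m.
Hydraulic radius R = A/P = 77.91/25.65 = 3.038 m.
Manning's equation: Q = (1/n) A R^(2/3) S^(1/2) = (1/0.037) × 77.91 × 3.038^(2/3) × 0.002398^(1/2) = 216 m³/s.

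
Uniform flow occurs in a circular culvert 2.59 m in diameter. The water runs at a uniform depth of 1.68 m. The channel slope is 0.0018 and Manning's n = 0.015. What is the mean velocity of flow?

For a circular section of diameter D = 2.59 m at depth y = 1.68 m, the central angle is θ = 2 arccos(1 − 2y/D) = 3.745 rad. Then A = (D²/8)(θ − sin θ) = 3.617 m² and P = Dθ/2 = 4.85 m.
Hydraulic radius R = A/P = 3.617/4.85 = 0.7456 m.
From Manning's equation, V = (1/n) R^(2/3) S^(1/2) = (1/0.015) × 0.7456^(2/3) × 0.0018^(1/2) = 2.33 m/s.

V = 2.33 m/s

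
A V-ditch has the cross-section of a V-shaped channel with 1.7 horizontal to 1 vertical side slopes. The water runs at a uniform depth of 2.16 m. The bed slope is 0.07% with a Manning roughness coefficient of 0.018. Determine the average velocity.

V = 1.4 m/s

For a triangular section with side slope z = 1.7: A = zy² = 1.7×2.16² = 7.932 m²; P = 2y√(1+z²) = 2×2.16×1.972 = 8.52 m.
Hydraulic radius R = A/P = 7.932/8.52 = 0.9309 m.
From Manning's equation, V = (1/n) R^(2/3) S^(1/2) = (1/0.018) × 0.9309^(2/3) × 0.0007^(1/2) = 1.4 m/s.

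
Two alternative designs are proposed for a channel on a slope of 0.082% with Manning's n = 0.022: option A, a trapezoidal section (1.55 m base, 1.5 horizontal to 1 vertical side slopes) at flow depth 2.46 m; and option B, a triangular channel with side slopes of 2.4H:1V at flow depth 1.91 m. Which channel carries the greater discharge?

Channel A: With bottom width b = 1.55 m and side slope z = 1.5: A = (b + zy)y = (1.55 + 1.5×2.46)×2.46 = 12.89 m²; P = b + 2y√(1+z²) = 1.55 + 2×2.46×1.803 = 10.42 m. Hydraulic radius R = A/P = 12.89/10.42 = 1.237 m. Q_A = (1/0.022)·12.89·1.237^(2/3)·√0.00082 = 19.34 m³/s.
Channel B: For a triangular section with side slope z = 2.4: A = zy² = 2.4×1.91² = 8.755 m²; P = 2y√(1+z²) = 2×1.91×2.6 = 9.932 m. Hydraulic radius R = A/P = 8.755/9.932 = 0.8815 m. Q_B = (1/0.022)·8.755·0.8815^(2/3)·√0.00082 = 10.48 m³/s.
Q_A = 19.34 m³/s vs Q_B = 10.48 m³/s, so channel A carries more.

channel A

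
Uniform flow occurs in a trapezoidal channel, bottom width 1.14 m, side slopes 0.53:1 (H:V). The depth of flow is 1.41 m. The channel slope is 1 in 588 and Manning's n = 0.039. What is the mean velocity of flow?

With bottom width b = 1.14 m and side slope z = 0.53: A = (b + zy)y = (1.14 + 0.53×1.41)×1.41 = 2.661 m²; P = b + 2y√(1+z²) = 1.14 + 2×1.41×1.132 = 4.332 m.
Hydraulic radius R = A/P = 2.661/4.332 = 0.6143 m.
From Manning's equation, V = (1/n) R^(2/3) S^(1/2) = (1/0.039) × 0.6143^(2/3) × 0.001701^(1/2) = 0.764 m/s.

V = 0.764 m/s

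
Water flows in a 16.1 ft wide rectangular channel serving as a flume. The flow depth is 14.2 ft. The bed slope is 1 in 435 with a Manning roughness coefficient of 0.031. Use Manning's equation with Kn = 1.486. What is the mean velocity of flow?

Flow area A = b·y = 16.1 × 14.2 = 228.6 ft². Wetted perimeter P = b + 2y = 16.1 + 2×14.2 = 44.5 ft.
Hydraulic radius R = A/P = 228.6/44.5 = 5.138 ft.
From Manning's equation, V = (1.486/n) R^(2/3) S^(1/2) = (1.486/0.031) × 5.138^(2/3) × 0.002299^(1/2) = 6.84 ft/s.

V = 6.84 ft/s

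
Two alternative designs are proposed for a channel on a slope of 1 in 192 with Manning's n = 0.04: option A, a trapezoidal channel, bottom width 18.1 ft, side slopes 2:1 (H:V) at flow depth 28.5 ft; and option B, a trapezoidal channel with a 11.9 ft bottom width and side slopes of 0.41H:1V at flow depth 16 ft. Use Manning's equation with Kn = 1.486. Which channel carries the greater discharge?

channel A

Channel A: With bottom width b = 18.1 ft and side slope z = 2: A = (b + zy)y = (18.1 + 2×28.5)×28.5 = 2140 ft²; P = b + 2y√(1+z²) = 18.1 + 2×28.5×2.236 = 145.6 ft. Hydraulic radius R = A/P = 2140/145.6 = 14.7 ft. Q_A = (1.486/0.04)·2140·14.7^(2/3)·√0.005208 = 34440 ft³/s.
Channel B: With bottom width b = 11.9 ft and side slope z = 0.41: A = (b + zy)y = (11.9 + 0.41×16)×16 = 295.4 ft²; P = b + 2y√(1+z²) = 11.9 + 2×16×1.081 = 46.49 ft. Hydraulic radius R = A/P = 295.4/46.49 = 6.354 ft. Q_B = (1.486/0.04)·295.4·6.354^(2/3)·√0.005208 = 2717 ft³/s.
Q_A = 34440 ft³/s vs Q_B = 2717 ft³/s, so channel A carries more.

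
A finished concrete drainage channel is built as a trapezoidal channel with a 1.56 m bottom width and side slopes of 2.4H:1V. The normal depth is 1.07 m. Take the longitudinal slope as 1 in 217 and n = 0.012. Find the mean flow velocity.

V = 4.11 m/s

With bottom width b = 1.56 m and side slope z = 2.4: A = (b + zy)y = (1.56 + 2.4×1.07)×1.07 = 4.417 m²; P = b + 2y√(1+z²) = 1.56 + 2×1.07×2.6 = 7.124 m.
Hydraulic radius R = A/P = 4.417/7.124 = 0.62 m.
From Manning's equation, V = (1/n) R^(2/3) S^(1/2) = (1/0.012) × 0.62^(2/3) × 0.004608^(1/2) = 4.11 m/s.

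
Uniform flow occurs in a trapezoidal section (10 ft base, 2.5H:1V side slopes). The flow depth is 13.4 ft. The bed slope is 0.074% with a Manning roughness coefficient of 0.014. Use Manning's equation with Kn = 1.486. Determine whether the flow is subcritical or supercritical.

subcritical

With bottom width b = 10 ft and side slope z = 2.5: A = (b + zy)y = (10 + 2.5×13.4)×13.4 = 582.9 ft²; P = b + 2y√(1+z²) = 10 + 2×13.4×2.693 = 82.16 ft.
Hydraulic radius R = A/P = 582.9/82.16 = 7.095 ft.
V = (1.486/n) R^(2/3) √S = (1.486/0.014) × 7.095^(2/3) × √0.00074 = 10.66 ft/s. Hydraulic depth D_h = A/T = 582.9/77 = 7.57 ft.
Froude number Fr = V/√(g·D_h) = 10.66/√(32.2×7.57) = 0.683, which is less than 1, so the flow is subcritical.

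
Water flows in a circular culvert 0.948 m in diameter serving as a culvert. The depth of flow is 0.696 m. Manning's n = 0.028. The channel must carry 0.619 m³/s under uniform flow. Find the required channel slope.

For a circular section of diameter D = 0.948 m at depth y = 0.696 m, the central angle is θ = 2 arccos(1 − 2y/D) = 4.116 rad. Then A = (D²/8)(θ − sin θ) = 0.5554 m² and P = Dθ/2 = 1.951 m.
Hydraulic radius R = A/P = 0.5554/1.951 = 0.2846 m.
From Manning's equation, S = [nQ / (1 A R^(2/3))]² = [0.028 × 0.619 / (1 × 0.5554 × 0.2846^(2/3))]² = 0.0052.

S = 0.0052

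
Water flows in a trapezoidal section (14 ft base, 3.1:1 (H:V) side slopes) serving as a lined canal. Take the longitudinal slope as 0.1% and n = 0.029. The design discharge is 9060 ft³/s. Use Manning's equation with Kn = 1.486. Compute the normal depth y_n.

y_n = 17.9 ft

Manning's equation rearranged: A R^(2/3) = nQ / (1.486·√S) = 0.029 × 9060 / (1.486 × √0.001) = 5591.
Try y = 13.5 ft: A R^(2/3) = 2862 — short.
Try y = 17.9 ft: A R^(2/3) = 5589 — ≈ 5591.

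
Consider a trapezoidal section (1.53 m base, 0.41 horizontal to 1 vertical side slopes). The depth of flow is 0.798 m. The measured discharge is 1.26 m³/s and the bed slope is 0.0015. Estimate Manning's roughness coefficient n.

n = 0.027

With bottom width b = 1.53 m and side slope z = 0.41: A = (b + zy)y = (1.53 + 0.41×0.798)×0.798 = 1.482 m²; P = b + 2y√(1+z²) = 1.53 + 2×0.798×1.081 = 3.255 m.
Hydraulic radius R = A/P = 1.482/3.255 = 0.4553 m.
Rearranging Manning's equation: n = (1/Q) A R^(2/3) S^(1/2) = (1/1.26) × 1.482 × 0.4553^(2/3) × √0.0015 = 0.027.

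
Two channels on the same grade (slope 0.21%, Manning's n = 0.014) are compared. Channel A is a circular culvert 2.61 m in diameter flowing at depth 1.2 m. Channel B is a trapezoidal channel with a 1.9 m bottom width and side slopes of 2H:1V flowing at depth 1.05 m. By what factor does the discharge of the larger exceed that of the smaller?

Channel A: For a circular section of diameter D = 2.61 m at depth y = 1.2 m, the central angle is θ = 2 arccos(1 − 2y/D) = 2.98 rad. Then A = (D²/8)(θ − sin θ) = 2.401 m² and P = Dθ/2 = 3.89 m. Hydraulic radius R = A/P = 2.401/3.89 = 0.6174 m. Q_A = (1/0.014)·2.401·0.6174^(2/3)·√0.0021 = 5.699 m³/s.
Channel B: With bottom width b = 1.9 m and side slope z = 2: A = (b + zy)y = (1.9 + 2×1.05)×1.05 = 4.2 m²; P = b + 2y√(1+z²) = 1.9 + 2×1.05×2.236 = 6.596 m. Hydraulic radius R = A/P = 4.2/6.596 = 0.6368 m. Q_B = (1/0.014)·4.2·0.6368^(2/3)·√0.0021 = 10.18 m³/s.
The larger discharge is 10.18 m³/s and the smaller is 5.699 m³/s; the ratio is 1.79.

1.79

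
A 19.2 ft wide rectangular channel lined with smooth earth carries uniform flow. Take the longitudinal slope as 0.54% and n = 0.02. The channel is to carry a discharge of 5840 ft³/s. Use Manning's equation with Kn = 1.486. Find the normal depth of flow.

Manning's equation rearranged: A R^(2/3) = nQ / (1.486·√S) = 0.02 × 5840 / (1.486 × √0.0054) = 1070.
At y = 20.6 ft: A R^(2/3) = 1384 — high.
At y = 11.9 ft: A R^(2/3) = 695.7 — low.
At y = 16.7 ft: A R^(2/3) = 1070 — ≈ 1070.

y_n = 16.7 ft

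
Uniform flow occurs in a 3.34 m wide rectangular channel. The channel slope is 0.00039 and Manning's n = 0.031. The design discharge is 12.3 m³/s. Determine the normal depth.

y_n = 4.98 m

Manning's equation rearranged: A R^(2/3) = nQ / (1·√S) = 0.031 × 12.3 / (√0.00039) = 19.31.
At y = 4.46 m: A R^(2/3) = 16.96 — short.
At y = 5.41 m: A R^(2/3) = 21.26 — over.
At y = 4.98 m: A R^(2/3) = 19.31 — matches.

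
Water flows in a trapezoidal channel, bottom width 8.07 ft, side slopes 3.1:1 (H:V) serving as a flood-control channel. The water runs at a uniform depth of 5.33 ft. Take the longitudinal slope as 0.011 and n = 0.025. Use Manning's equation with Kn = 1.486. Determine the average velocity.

With bottom width b = 8.07 ft and side slope z = 3.1: A = (b + zy)y = (8.07 + 3.1×5.33)×5.33 = 131.1 ft²; P = b + 2y√(1+z²) = 8.07 + 2×5.33×3.257 = 42.79 ft.
Hydraulic radius R = A/P = 131.1/42.79 = 3.063 ft.
From Manning's equation, V = (1.486/n) R^(2/3) S^(1/2) = (1.486/0.025) × 3.063^(2/3) × 0.011^(1/2) = 13.1 ft/s.

V = 13.1 ft/s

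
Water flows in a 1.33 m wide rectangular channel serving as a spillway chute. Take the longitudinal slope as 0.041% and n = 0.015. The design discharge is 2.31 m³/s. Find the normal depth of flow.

Manning's equation rearranged: A R^(2/3) = nQ / (1·√S) = 0.015 × 2.31 / (√0.00041) = 1.711.
At y = 1.81 m: A R^(2/3) = 1.489 — too small.
At y = 2.04 m: A R^(2/3) = 1.713 — ≈ 1.711.

y_n = 2.04 m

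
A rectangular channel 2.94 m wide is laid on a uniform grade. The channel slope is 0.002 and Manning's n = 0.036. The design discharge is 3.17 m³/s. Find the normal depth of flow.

y_n = 1.16 m

Manning's equation rearranged: A R^(2/3) = nQ / (1·√S) = 0.036 × 3.17 / (√0.002) = 2.552.
At y = 1.04 m: A R^(2/3) = 2.197 — low.
At y = 1.29 m: A R^(2/3) = 2.953 — high.
At y = 1.16 m: A R^(2/3) = 2.555 — matches.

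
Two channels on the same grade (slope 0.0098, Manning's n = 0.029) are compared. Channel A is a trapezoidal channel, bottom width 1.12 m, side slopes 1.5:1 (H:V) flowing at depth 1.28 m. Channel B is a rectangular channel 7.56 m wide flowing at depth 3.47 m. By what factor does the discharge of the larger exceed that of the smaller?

Channel A: With bottom width b = 1.12 m and side slope z = 1.5: A = (b + zy)y = (1.12 + 1.5×1.28)×1.28 = 3.891 m²; P = b + 2y√(1+z²) = 1.12 + 2×1.28×1.803 = 5.735 m. Hydraulic radius R = A/P = 3.891/5.735 = 0.6785 m. Q_A = (1/0.029)·3.891·0.6785^(2/3)·√0.0098 = 10.26 m³/s.
Channel B: Flow area A = b·y = 7.56 × 3.47 = 26.23 m². Wetted perimeter P = b + 2y = 7.56 + 2×3.47 = 14.5 m. Hydraulic radius R = A/P = 26.23/14.5 = 1.809 m. Q_B = (1/0.029)·26.23·1.809^(2/3)·√0.0098 = 133 m³/s.
The larger discharge is 133 m³/s and the smaller is 10.26 m³/s; the ratio is 13.

13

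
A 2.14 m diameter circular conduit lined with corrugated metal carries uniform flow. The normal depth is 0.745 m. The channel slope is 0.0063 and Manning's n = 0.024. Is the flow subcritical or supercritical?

subcritical

For a circular section of diameter D = 2.14 m at depth y = 0.745 m, the central angle is θ = 2 arccos(1 − 2y/D) = 2.524 rad. Then A = (D²/8)(θ − sin θ) = 1.114 m² and P = Dθ/2 = 2.701 m.
Hydraulic radius R = A/P = 1.114/2.701 = 0.4123 m.
V = (1/n) R^(2/3) √S = (1/0.024) × 0.4123^(2/3) × √0.0063 = 1.832 m/s. Hydraulic depth D_h = A/T = 1.114/2.039 = 0.5463 m.
Froude number Fr = V/√(g·D_h) = 1.832/√(9.81×0.5463) = 0.791, which is less than 1, so the flow is subcritical.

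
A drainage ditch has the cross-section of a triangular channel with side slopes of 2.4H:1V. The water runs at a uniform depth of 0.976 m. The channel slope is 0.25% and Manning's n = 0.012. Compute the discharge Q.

Q = 5.6 m³/s

For a triangular section with side slope z = 2.4: A = zy² = 2.4×0.976² = 2.286 m²; P = 2y√(1+z²) = 2×0.976×2.6 = 5.075 m.
Hydraulic radius R = A/P = 2.286/5.075 = 0.4505 m.
Manning's equation: Q = (1/n) A R^(2/3) S^(1/2) = (1/0.012) × 2.286 × 0.4505^(2/3) × 0.0025^(1/2) = 5.6 m³/s.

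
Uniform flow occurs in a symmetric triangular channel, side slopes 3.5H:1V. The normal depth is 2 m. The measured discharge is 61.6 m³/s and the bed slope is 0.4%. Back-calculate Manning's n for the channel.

For a triangular section with side slope z = 3.5: A = zy² = 3.5×2² = 14 m²; P = 2y√(1+z²) = 2×2×3.64 = 14.56 m.
Hydraulic radius R = A/P = 14/14.56 = 0.9615 m.
Rearranging Manning's equation: n = (1/Q) A R^(2/3) S^(1/2) = (1/61.6) × 14 × 0.9615^(2/3) × √0.004 = 0.014.

n = 0.014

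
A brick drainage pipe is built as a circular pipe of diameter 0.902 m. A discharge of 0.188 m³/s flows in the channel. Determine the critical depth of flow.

At critical depth, Q² T / (g A³) = 1, i.e. A³/T = Q²/g = 0.188²/9.81 = 0.003603.
Trying y = 0.206 m: A³/T = 0.001754 — too small.
Trying y = 0.296 m: A³/T = 0.007175 — too large.
Trying y = 0.248 m: A³/T = 0.003614 — close enough.

y_c = 0.248 m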